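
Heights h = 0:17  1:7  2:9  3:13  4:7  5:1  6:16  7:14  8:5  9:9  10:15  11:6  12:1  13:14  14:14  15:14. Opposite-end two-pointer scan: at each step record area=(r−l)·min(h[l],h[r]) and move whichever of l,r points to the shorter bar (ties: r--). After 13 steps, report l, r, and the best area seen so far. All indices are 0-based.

l=0, r=2, best area=210

l=0 r=15: min(17,14)*15=210 best=210 *, r--
l=0 r=14: min(17,14)*14=196 best=210, r--
l=0 r=13: min(17,14)*13=182 best=210, r--
l=0 r=12: min(17,1)*12=12 best=210, r--
l=0 r=11: min(17,6)*11=66 best=210, r--
l=0 r=10: min(17,15)*10=150 best=210, r--
l=0 r=9: min(17,9)*9=81 best=210, r--
l=0 r=8: min(17,5)*8=40 best=210, r--
l=0 r=7: min(17,14)*7=98 best=210, r--
l=0 r=6: min(17,16)*6=96 best=210, r--
l=0 r=5: min(17,1)*5=5 best=210, r--
l=0 r=4: min(17,7)*4=28 best=210, r--
l=0 r=3: min(17,13)*3=39 best=210, r--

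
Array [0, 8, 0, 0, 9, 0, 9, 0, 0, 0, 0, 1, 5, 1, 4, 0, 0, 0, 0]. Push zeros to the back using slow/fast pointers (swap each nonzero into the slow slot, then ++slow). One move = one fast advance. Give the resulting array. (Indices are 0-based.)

[8, 9, 9, 1, 5, 1, 4, 0, 0, 0, 0, 0, 0, 0, 0, 0, 0, 0, 0]

(s=0,f=0) a[fast]=0 → fast++
(s=0,f=1) a[fast]=8≠0 swap→a[0]=8 → slow++,fast++
(s=1,f=2) a[fast]=0 → fast++
(s=1,f=3) a[fast]=0 → fast++
(s=1,f=4) a[fast]=9≠0 swap→a[1]=9 → slow++,fast++
(s=2,f=5) a[fast]=0 → fast++
(s=2,f=6) a[fast]=9≠0 swap→a[2]=9 → slow++,fast++
(s=3,f=7) a[fast]=0 → fast++
(s=3,f=8) a[fast]=0 → fast++
(s=3,f=9) a[fast]=0 → fast++
(s=3,f=10) a[fast]=0 → fast++
(s=3,f=11) a[fast]=1≠0 swap→a[3]=1 → slow++,fast++
(s=4,f=12) a[fast]=5≠0 swap→a[4]=5 → slow++,fast++
(s=5,f=13) a[fast]=1≠0 swap→a[5]=1 → slow++,fast++
(s=6,f=14) a[fast]=4≠0 swap→a[6]=4 → slow++,fast++
(s=7,f=15) a[fast]=0 → fast++
(s=7,f=16) a[fast]=0 → fast++
(s=7,f=17) a[fast]=0 → fast++
(s=7,f=18) a[fast]=0 → fast++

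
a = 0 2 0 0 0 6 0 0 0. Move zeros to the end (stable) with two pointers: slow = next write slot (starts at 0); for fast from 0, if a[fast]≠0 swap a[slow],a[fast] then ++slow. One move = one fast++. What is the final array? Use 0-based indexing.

(s=0,f=0) a[fast]=0 → fast++
(s=0,f=1) a[fast]=2≠0 swap→a[0]=2 → slow++,fast++
(s=1,f=2) a[fast]=0 → fast++
(s=1,f=3) a[fast]=0 → fast++
(s=1,f=4) a[fast]=0 → fast++
(s=1,f=5) a[fast]=6≠0 swap→a[1]=6 → slow++,fast++
(s=2,f=6) a[fast]=0 → fast++
(s=2,f=7) a[fast]=0 → fast++
(s=2,f=8) a[fast]=0 → fast++

[2, 6, 0, 0, 0, 0, 0, 0, 0]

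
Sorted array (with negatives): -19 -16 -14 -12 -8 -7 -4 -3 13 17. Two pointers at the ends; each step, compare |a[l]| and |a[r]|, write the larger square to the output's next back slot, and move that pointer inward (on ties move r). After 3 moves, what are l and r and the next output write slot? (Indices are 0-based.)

l=0 r=9: |-19|>|17| out[9]=361, l++
l=1 r=9: |-16|<=|17| out[8]=289, r--
l=1 r=8: |-16|>|13| out[7]=256, l++

l=2, r=8, next write slot=6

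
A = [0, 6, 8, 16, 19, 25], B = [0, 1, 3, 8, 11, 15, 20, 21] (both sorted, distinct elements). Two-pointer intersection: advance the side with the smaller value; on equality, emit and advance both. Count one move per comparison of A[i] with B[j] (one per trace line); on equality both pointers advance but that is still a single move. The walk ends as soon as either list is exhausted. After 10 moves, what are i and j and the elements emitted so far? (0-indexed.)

i=0 j=0: 0==0 emit, i++,j++
i=1 j=1: 6>1, j++
i=1 j=2: 6>3, j++
i=1 j=3: 6<8, i++
i=2 j=3: 8==8 emit, i++,j++
i=3 j=4: 16>11, j++
i=3 j=5: 16>15, j++
i=3 j=6: 16<20, i++
i=4 j=6: 19<20, i++
i=5 j=6: 25>20, j++

i=5, j=7, emitted=[0, 8]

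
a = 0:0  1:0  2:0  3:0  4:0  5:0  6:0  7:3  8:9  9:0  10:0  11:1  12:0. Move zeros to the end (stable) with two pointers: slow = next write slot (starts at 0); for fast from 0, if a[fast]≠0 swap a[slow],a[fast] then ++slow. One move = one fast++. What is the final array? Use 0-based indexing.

slow=0 fast=0: a[fast]=0, fast++
slow=0 fast=1: a[fast]=0, fast++
slow=0 fast=2: a[fast]=0, fast++
slow=0 fast=3: a[fast]=0, fast++
slow=0 fast=4: a[fast]=0, fast++
slow=0 fast=5: a[fast]=0, fast++
slow=0 fast=6: a[fast]=0, fast++
slow=0 fast=7: a[fast]=3≠0 swap→a[0]=3, slow++,fast++
slow=1 fast=8: a[fast]=9≠0 swap→a[1]=9, slow++,fast++
slow=2 fast=9: a[fast]=0, fast++
slow=2 fast=10: a[fast]=0, fast++
slow=2 fast=11: a[fast]=1≠0 swap→a[2]=1, slow++,fast++
slow=3 fast=12: a[fast]=0, fast++

[3, 9, 1, 0, 0, 0, 0, 0, 0, 0, 0, 0, 0]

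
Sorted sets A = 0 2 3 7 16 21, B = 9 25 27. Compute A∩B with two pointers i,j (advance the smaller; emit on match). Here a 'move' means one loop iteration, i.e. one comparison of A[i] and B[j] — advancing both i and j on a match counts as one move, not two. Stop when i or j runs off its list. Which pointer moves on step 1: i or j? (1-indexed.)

i

[i=1,j=1] 0<9 → i++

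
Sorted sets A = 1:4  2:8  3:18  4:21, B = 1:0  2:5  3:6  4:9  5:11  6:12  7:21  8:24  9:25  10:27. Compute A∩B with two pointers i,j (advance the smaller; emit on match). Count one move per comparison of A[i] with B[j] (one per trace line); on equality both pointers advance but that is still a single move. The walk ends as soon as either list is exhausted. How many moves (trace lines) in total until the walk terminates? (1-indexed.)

[i=1,j=1] 4>0 → j++
[i=1,j=2] 4<5 → i++
[i=2,j=2] 8>5 → j++
[i=2,j=3] 8>6 → j++
[i=2,j=4] 8<9 → i++
[i=3,j=4] 18>9 → j++
[i=3,j=5] 18>11 → j++
[i=3,j=6] 18>12 → j++
[i=3,j=7] 18<21 → i++
[i=4,j=7] 21==21 emit → i++,j++

10 moves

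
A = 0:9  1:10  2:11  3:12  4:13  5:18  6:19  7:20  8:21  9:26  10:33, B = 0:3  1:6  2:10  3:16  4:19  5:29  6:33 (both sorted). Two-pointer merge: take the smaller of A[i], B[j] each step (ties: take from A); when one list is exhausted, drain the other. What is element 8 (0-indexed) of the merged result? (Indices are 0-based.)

merged[8] = 16

[i=0,j=0] A[i]=9>B[j]=3 take 3 → j++
[i=0,j=1] A[i]=9>B[j]=6 take 6 → j++
[i=0,j=2] A[i]=9<=B[j]=10 take 9 → i++
[i=1,j=2] A[i]=10<=B[j]=10 take 10 → i++
[i=2,j=2] A[i]=11>B[j]=10 take 10 → j++
[i=2,j=3] A[i]=11<=B[j]=16 take 11 → i++
[i=3,j=3] A[i]=12<=B[j]=16 take 12 → i++
[i=4,j=3] A[i]=13<=B[j]=16 take 13 → i++
[i=5,j=3] A[i]=18>B[j]=16 take 16 → j++
[i=5,j=4] A[i]=18<=B[j]=19 take 18 → i++
[i=6,j=4] A[i]=19<=B[j]=19 take 19 → i++
[i=7,j=4] A[i]=20>B[j]=19 take 19 → j++
[i=7,j=5] A[i]=20<=B[j]=29 take 20 → i++
[i=8,j=5] A[i]=21<=B[j]=29 take 21 → i++
[i=9,j=5] A[i]=26<=B[j]=29 take 26 → i++
[i=10,j=5] A[i]=33>B[j]=29 take 29 → j++
[i=10,j=6] A[i]=33<=B[j]=33 take 33 → i++
[i=11,j=6] A done, take B[j]=33 → j++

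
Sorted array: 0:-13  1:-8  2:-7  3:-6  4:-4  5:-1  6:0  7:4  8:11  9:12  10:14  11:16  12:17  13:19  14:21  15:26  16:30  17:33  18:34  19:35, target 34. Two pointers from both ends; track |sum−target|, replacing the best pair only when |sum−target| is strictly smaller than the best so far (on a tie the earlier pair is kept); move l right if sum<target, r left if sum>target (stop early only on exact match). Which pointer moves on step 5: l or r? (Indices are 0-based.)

l

l=0 r=19: -13+35=22 d=12 *, l++
l=1 r=19: -8+35=27 d=7 *, l++
l=2 r=19: -7+35=28 d=6 *, l++
l=3 r=19: -6+35=29 d=5 *, l++
l=4 r=19: -4+35=31 d=3 *, l++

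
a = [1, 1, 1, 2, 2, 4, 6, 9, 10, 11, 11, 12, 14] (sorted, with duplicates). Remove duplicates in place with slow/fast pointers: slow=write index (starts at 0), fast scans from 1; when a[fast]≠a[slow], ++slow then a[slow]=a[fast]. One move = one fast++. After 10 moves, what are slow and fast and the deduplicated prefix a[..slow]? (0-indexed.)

slow=0 fast=1: a[fast]=1=a[slow] dup, fast++
slow=0 fast=2: a[fast]=1=a[slow] dup, fast++
slow=0 fast=3: a[fast]=2≠a[slow]=1 write a[1]=2, slow++,fast++
slow=1 fast=4: a[fast]=2=a[slow] dup, fast++
slow=1 fast=5: a[fast]=4≠a[slow]=2 write a[2]=4, slow++,fast++
slow=2 fast=6: a[fast]=6≠a[slow]=4 write a[3]=6, slow++,fast++
slow=3 fast=7: a[fast]=9≠a[slow]=6 write a[4]=9, slow++,fast++
slow=4 fast=8: a[fast]=10≠a[slow]=9 write a[5]=10, slow++,fast++
slow=5 fast=9: a[fast]=11≠a[slow]=10 write a[6]=11, slow++,fast++
slow=6 fast=10: a[fast]=11=a[slow] dup, fast++

slow=6, fast=11, prefix=[1, 2, 4, 6, 9, 10, 11]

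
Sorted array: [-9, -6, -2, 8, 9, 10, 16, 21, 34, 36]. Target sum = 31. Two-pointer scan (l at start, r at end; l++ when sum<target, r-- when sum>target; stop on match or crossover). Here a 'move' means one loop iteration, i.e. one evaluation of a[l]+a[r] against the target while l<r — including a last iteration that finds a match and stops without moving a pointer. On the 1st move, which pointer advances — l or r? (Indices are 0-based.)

[0,9] -9+36=27 <31 → l++

l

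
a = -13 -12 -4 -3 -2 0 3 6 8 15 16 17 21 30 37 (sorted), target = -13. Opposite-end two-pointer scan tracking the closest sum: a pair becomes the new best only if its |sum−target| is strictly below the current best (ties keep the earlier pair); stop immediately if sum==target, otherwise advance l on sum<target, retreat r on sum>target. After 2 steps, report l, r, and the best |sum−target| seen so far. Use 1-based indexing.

l=1 r=15: -13+37=24 d=37 *, r--
l=1 r=14: -13+30=17 d=30 *, r--

l=1, r=13, best |Δ|=30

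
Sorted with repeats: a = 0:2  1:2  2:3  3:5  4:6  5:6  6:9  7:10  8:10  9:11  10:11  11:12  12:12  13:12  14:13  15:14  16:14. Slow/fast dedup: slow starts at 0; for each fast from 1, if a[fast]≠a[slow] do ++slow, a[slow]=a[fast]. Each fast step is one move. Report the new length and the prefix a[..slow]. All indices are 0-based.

length 10; prefix = [2, 3, 5, 6, 9, 10, 11, 12, 13, 14]

(s=0,f=1) a[fast]=2=a[slow] dup → fast++
(s=0,f=2) a[fast]=3≠a[slow]=2 write a[1]=3 → slow++,fast++
(s=1,f=3) a[fast]=5≠a[slow]=3 write a[2]=5 → slow++,fast++
(s=2,f=4) a[fast]=6≠a[slow]=5 write a[3]=6 → slow++,fast++
(s=3,f=5) a[fast]=6=a[slow] dup → fast++
(s=3,f=6) a[fast]=9≠a[slow]=6 write a[4]=9 → slow++,fast++
(s=4,f=7) a[fast]=10≠a[slow]=9 write a[5]=10 → slow++,fast++
(s=5,f=8) a[fast]=10=a[slow] dup → fast++
(s=5,f=9) a[fast]=11≠a[slow]=10 write a[6]=11 → slow++,fast++
(s=6,f=10) a[fast]=11=a[slow] dup → fast++
(s=6,f=11) a[fast]=12≠a[slow]=11 write a[7]=12 → slow++,fast++
(s=7,f=12) a[fast]=12=a[slow] dup → fast++
(s=7,f=13) a[fast]=12=a[slow] dup → fast++
(s=7,f=14) a[fast]=13≠a[slow]=12 write a[8]=13 → slow++,fast++
(s=8,f=15) a[fast]=14≠a[slow]=13 write a[9]=14 → slow++,fast++
(s=9,f=16) a[fast]=14=a[slow] dup → fast++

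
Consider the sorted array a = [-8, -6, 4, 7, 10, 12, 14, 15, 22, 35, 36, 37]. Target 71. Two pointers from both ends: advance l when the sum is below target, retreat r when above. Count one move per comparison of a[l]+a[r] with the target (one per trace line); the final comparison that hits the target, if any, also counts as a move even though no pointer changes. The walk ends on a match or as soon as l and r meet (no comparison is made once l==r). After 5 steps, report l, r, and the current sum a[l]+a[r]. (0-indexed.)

[0,11] -8+37=29 <71 → l++
[1,11] -6+37=31 <71 → l++
[2,11] 4+37=41 <71 → l++
[3,11] 7+37=44 <71 → l++
[4,11] 10+37=47 <71 → l++

l=5, r=11, sum=49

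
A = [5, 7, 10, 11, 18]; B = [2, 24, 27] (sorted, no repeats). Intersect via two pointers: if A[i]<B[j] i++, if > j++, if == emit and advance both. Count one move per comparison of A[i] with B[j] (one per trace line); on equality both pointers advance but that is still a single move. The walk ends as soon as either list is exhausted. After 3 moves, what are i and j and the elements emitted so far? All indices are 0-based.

i=2, j=1, emitted=[]

[i=0,j=0] 5>2 → j++
[i=0,j=1] 5<24 → i++
[i=1,j=1] 7<24 → i++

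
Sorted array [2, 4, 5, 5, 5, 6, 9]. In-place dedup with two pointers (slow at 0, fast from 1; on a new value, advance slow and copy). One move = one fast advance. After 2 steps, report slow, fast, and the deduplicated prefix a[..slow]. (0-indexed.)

slow=2, fast=3, prefix=[2, 4, 5]

slow=0 fast=1: a[fast]=4≠a[slow]=2 write a[1]=4, slow++,fast++
slow=1 fast=2: a[fast]=5≠a[slow]=4 write a[2]=5, slow++,fast++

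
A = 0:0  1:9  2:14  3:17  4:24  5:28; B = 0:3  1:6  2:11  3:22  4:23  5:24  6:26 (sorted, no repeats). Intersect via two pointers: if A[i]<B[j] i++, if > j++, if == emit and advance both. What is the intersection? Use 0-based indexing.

[i=0,j=0] 0<3 → i++
[i=1,j=0] 9>3 → j++
[i=1,j=1] 9>6 → j++
[i=1,j=2] 9<11 → i++
[i=2,j=2] 14>11 → j++
[i=2,j=3] 14<22 → i++
[i=3,j=3] 17<22 → i++
[i=4,j=3] 24>22 → j++
[i=4,j=4] 24>23 → j++
[i=4,j=5] 24==24 emit → i++,j++
[i=5,j=6] 28>26 → j++

intersection = [24]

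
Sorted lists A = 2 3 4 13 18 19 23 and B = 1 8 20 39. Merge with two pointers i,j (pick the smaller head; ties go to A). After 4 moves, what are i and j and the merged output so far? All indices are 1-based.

[i=1,j=1] A[i]=2>B[j]=1 take 1 → j++
[i=1,j=2] A[i]=2<=B[j]=8 take 2 → i++
[i=2,j=2] A[i]=3<=B[j]=8 take 3 → i++
[i=3,j=2] A[i]=4<=B[j]=8 take 4 → i++

i=4, j=2, merged so far=[1, 2, 3, 4]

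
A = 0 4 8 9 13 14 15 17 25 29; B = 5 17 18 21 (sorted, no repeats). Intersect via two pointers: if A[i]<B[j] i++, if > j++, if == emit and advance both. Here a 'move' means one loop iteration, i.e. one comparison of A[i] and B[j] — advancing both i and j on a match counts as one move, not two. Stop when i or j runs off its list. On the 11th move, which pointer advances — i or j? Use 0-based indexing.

[i=0,j=0] 0<5 → i++
[i=1,j=0] 4<5 → i++
[i=2,j=0] 8>5 → j++
[i=2,j=1] 8<17 → i++
[i=3,j=1] 9<17 → i++
[i=4,j=1] 13<17 → i++
[i=5,j=1] 14<17 → i++
[i=6,j=1] 15<17 → i++
[i=7,j=1] 17==17 emit → i++,j++
[i=8,j=2] 25>18 → j++
[i=8,j=3] 25>21 → j++

j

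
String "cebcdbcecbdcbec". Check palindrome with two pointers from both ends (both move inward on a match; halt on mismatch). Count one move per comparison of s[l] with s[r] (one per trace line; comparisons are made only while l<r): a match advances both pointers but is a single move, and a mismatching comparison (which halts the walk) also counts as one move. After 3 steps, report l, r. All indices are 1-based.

l=4, r=12

[1,15] 'c'=='c' → l++,r--
[2,14] 'e'=='e' → l++,r--
[3,13] 'b'=='b' → l++,r--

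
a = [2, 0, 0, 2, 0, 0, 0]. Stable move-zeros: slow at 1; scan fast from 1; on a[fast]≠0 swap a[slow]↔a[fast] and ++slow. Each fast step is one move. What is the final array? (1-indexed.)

[2, 2, 0, 0, 0, 0, 0]

(s=1,f=1) a[fast]=2≠0 swap→a[1]=2 → slow++,fast++
(s=2,f=2) a[fast]=0 → fast++
(s=2,f=3) a[fast]=0 → fast++
(s=2,f=4) a[fast]=2≠0 swap→a[2]=2 → slow++,fast++
(s=3,f=5) a[fast]=0 → fast++
(s=3,f=6) a[fast]=0 → fast++
(s=3,f=7) a[fast]=0 → fast++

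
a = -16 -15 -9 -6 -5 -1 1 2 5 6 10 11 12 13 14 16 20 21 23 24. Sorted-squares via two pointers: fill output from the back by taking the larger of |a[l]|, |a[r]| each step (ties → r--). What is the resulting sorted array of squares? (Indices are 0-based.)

l=0 r=19: |-16|<=|24| out[19]=576, r--
l=0 r=18: |-16|<=|23| out[18]=529, r--
l=0 r=17: |-16|<=|21| out[17]=441, r--
l=0 r=16: |-16|<=|20| out[16]=400, r--
l=0 r=15: |-16|<=|16| out[15]=256, r--
l=0 r=14: |-16|>|14| out[14]=256, l++
l=1 r=14: |-15|>|14| out[13]=225, l++
l=2 r=14: |-9|<=|14| out[12]=196, r--
l=2 r=13: |-9|<=|13| out[11]=169, r--
l=2 r=12: |-9|<=|12| out[10]=144, r--
l=2 r=11: |-9|<=|11| out[9]=121, r--
l=2 r=10: |-9|<=|10| out[8]=100, r--
l=2 r=9: |-9|>|6| out[7]=81, l++
l=3 r=9: |-6|<=|6| out[6]=36, r--
l=3 r=8: |-6|>|5| out[5]=36, l++
l=4 r=8: |-5|<=|5| out[4]=25, r--
l=4 r=7: |-5|>|2| out[3]=25, l++
l=5 r=7: |-1|<=|2| out[2]=4, r--
l=5 r=6: |-1|<=|1| out[1]=1, r--
l=5 r=5: |-1|<=|-1| out[0]=1, r--

[1, 1, 4, 25, 25, 36, 36, 81, 100, 121, 144, 169, 196, 225, 256, 256, 400, 441, 529, 576]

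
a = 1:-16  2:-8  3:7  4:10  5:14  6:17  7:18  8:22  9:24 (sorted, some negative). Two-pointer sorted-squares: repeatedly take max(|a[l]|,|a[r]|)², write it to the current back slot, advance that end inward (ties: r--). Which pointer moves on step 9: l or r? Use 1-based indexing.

r

[1,9] |-16|<=|24| out[9]=576 → r--
[1,8] |-16|<=|22| out[8]=484 → r--
[1,7] |-16|<=|18| out[7]=324 → r--
[1,6] |-16|<=|17| out[6]=289 → r--
[1,5] |-16|>|14| out[5]=256 → l++
[2,5] |-8|<=|14| out[4]=196 → r--
[2,4] |-8|<=|10| out[3]=100 → r--
[2,3] |-8|>|7| out[2]=64 → l++
[3,3] |7|<=|7| out[1]=49 → r--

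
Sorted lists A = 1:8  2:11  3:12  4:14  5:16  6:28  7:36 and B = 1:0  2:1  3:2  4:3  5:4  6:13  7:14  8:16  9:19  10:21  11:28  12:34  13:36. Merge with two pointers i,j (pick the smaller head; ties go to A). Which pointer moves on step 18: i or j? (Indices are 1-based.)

[i=1,j=1] A[i]=8>B[j]=0 take 0 → j++
[i=1,j=2] A[i]=8>B[j]=1 take 1 → j++
[i=1,j=3] A[i]=8>B[j]=2 take 2 → j++
[i=1,j=4] A[i]=8>B[j]=3 take 3 → j++
[i=1,j=5] A[i]=8>B[j]=4 take 4 → j++
[i=1,j=6] A[i]=8<=B[j]=13 take 8 → i++
[i=2,j=6] A[i]=11<=B[j]=13 take 11 → i++
[i=3,j=6] A[i]=12<=B[j]=13 take 12 → i++
[i=4,j=6] A[i]=14>B[j]=13 take 13 → j++
[i=4,j=7] A[i]=14<=B[j]=14 take 14 → i++
[i=5,j=7] A[i]=16>B[j]=14 take 14 → j++
[i=5,j=8] A[i]=16<=B[j]=16 take 16 → i++
[i=6,j=8] A[i]=28>B[j]=16 take 16 → j++
[i=6,j=9] A[i]=28>B[j]=19 take 19 → j++
[i=6,j=10] A[i]=28>B[j]=21 take 21 → j++
[i=6,j=11] A[i]=28<=B[j]=28 take 28 → i++
[i=7,j=11] A[i]=36>B[j]=28 take 28 → j++
[i=7,j=12] A[i]=36>B[j]=34 take 34 → j++

j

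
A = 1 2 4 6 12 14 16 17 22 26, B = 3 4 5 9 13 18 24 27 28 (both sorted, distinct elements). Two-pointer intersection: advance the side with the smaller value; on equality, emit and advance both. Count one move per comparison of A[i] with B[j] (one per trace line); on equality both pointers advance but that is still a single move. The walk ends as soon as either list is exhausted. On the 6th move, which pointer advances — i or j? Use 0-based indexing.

i

i=0 j=0: 1<3, i++
i=1 j=0: 2<3, i++
i=2 j=0: 4>3, j++
i=2 j=1: 4==4 emit, i++,j++
i=3 j=2: 6>5, j++
i=3 j=3: 6<9, i++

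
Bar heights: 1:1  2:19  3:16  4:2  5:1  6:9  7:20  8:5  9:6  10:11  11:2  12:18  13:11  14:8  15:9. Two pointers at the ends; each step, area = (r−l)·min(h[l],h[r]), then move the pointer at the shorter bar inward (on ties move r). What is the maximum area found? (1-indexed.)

max area = 180

[1,15] min(1,9)*14=14 best=14 * → l++
[2,15] min(19,9)*13=117 best=117 * → r--
[2,14] min(19,8)*12=96 best=117 → r--
[2,13] min(19,11)*11=121 best=121 * → r--
[2,12] min(19,18)*10=180 best=180 * → r--
[2,11] min(19,2)*9=18 best=180 → r--
[2,10] min(19,11)*8=88 best=180 → r--
[2,9] min(19,6)*7=42 best=180 → r--
[2,8] min(19,5)*6=30 best=180 → r--
[2,7] min(19,20)*5=95 best=180 → l++
[3,7] min(16,20)*4=64 best=180 → l++
[4,7] min(2,20)*3=6 best=180 → l++
[5,7] min(1,20)*2=2 best=180 → l++
[6,7] min(9,20)*1=9 best=180 → l++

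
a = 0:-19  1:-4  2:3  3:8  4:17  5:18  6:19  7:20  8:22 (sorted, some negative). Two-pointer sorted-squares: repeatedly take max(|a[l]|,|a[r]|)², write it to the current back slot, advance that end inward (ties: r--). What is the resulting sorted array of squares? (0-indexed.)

[9, 16, 64, 289, 324, 361, 361, 400, 484]

[0,8] |-19|<=|22| out[8]=484 → r--
[0,7] |-19|<=|20| out[7]=400 → r--
[0,6] |-19|<=|19| out[6]=361 → r--
[0,5] |-19|>|18| out[5]=361 → l++
[1,5] |-4|<=|18| out[4]=324 → r--
[1,4] |-4|<=|17| out[3]=289 → r--
[1,3] |-4|<=|8| out[2]=64 → r--
[1,2] |-4|>|3| out[1]=16 → l++
[2,2] |3|<=|3| out[0]=9 → r--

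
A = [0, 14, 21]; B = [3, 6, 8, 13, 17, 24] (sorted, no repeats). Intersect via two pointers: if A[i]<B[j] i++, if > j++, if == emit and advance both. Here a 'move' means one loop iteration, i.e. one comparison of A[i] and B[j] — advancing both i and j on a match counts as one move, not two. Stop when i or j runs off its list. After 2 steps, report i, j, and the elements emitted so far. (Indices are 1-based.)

i=1 j=1: 0<3, i++
i=2 j=1: 14>3, j++

i=2, j=2, emitted=[]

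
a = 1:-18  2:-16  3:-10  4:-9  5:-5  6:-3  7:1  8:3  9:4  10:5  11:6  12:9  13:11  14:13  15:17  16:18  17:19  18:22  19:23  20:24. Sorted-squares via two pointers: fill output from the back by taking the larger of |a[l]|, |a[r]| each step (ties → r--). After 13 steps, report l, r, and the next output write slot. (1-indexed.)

l=1 r=20: |-18|<=|24| out[20]=576, r--
l=1 r=19: |-18|<=|23| out[19]=529, r--
l=1 r=18: |-18|<=|22| out[18]=484, r--
l=1 r=17: |-18|<=|19| out[17]=361, r--
l=1 r=16: |-18|<=|18| out[16]=324, r--
l=1 r=15: |-18|>|17| out[15]=324, l++
l=2 r=15: |-16|<=|17| out[14]=289, r--
l=2 r=14: |-16|>|13| out[13]=256, l++
l=3 r=14: |-10|<=|13| out[12]=169, r--
l=3 r=13: |-10|<=|11| out[11]=121, r--
l=3 r=12: |-10|>|9| out[10]=100, l++
l=4 r=12: |-9|<=|9| out[9]=81, r--
l=4 r=11: |-9|>|6| out[8]=81, l++

l=5, r=11, next write slot=7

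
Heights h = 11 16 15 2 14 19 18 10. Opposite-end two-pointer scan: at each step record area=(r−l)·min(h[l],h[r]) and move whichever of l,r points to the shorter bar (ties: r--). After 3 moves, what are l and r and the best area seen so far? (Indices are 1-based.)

[1,8] min(11,10)*7=70 best=70 * → r--
[1,7] min(11,18)*6=66 best=70 → l++
[2,7] min(16,18)*5=80 best=80 * → l++

l=3, r=7, best area=80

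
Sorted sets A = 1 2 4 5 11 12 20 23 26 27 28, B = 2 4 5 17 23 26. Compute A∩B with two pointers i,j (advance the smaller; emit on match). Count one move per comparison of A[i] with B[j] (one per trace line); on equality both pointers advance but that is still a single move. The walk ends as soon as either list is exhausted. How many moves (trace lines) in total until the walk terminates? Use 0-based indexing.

[i=0,j=0] 1<2 → i++
[i=1,j=0] 2==2 emit → i++,j++
[i=2,j=1] 4==4 emit → i++,j++
[i=3,j=2] 5==5 emit → i++,j++
[i=4,j=3] 11<17 → i++
[i=5,j=3] 12<17 → i++
[i=6,j=3] 20>17 → j++
[i=6,j=4] 20<23 → i++
[i=7,j=4] 23==23 emit → i++,j++
[i=8,j=5] 26==26 emit → i++,j++

10 moves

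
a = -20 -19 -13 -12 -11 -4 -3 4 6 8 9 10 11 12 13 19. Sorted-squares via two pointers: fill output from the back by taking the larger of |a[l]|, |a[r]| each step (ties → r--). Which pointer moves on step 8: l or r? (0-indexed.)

l=0 r=15: |-20|>|19| out[15]=400, l++
l=1 r=15: |-19|<=|19| out[14]=361, r--
l=1 r=14: |-19|>|13| out[13]=361, l++
l=2 r=14: |-13|<=|13| out[12]=169, r--
l=2 r=13: |-13|>|12| out[11]=169, l++
l=3 r=13: |-12|<=|12| out[10]=144, r--
l=3 r=12: |-12|>|11| out[9]=144, l++
l=4 r=12: |-11|<=|11| out[8]=121, r--

r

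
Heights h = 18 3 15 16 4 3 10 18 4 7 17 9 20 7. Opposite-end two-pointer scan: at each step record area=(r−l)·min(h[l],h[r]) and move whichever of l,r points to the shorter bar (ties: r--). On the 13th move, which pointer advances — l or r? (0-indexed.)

l=0 r=13: min(18,7)*13=91 best=91 *, r--
l=0 r=12: min(18,20)*12=216 best=216 *, l++
l=1 r=12: min(3,20)*11=33 best=216, l++
l=2 r=12: min(15,20)*10=150 best=216, l++
l=3 r=12: min(16,20)*9=144 best=216, l++
l=4 r=12: min(4,20)*8=32 best=216, l++
l=5 r=12: min(3,20)*7=21 best=216, l++
l=6 r=12: min(10,20)*6=60 best=216, l++
l=7 r=12: min(18,20)*5=90 best=216, l++
l=8 r=12: min(4,20)*4=16 best=216, l++
l=9 r=12: min(7,20)*3=21 best=216, l++
l=10 r=12: min(17,20)*2=34 best=216, l++
l=11 r=12: min(9,20)*1=9 best=216, l++

l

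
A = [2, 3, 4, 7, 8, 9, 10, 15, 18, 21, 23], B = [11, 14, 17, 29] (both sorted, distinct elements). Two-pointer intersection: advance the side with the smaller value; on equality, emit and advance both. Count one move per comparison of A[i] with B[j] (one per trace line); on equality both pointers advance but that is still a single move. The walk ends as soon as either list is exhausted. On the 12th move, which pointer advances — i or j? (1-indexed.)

[i=1,j=1] 2<11 → i++
[i=2,j=1] 3<11 → i++
[i=3,j=1] 4<11 → i++
[i=4,j=1] 7<11 → i++
[i=5,j=1] 8<11 → i++
[i=6,j=1] 9<11 → i++
[i=7,j=1] 10<11 → i++
[i=8,j=1] 15>11 → j++
[i=8,j=2] 15>14 → j++
[i=8,j=3] 15<17 → i++
[i=9,j=3] 18>17 → j++
[i=9,j=4] 18<29 → i++

i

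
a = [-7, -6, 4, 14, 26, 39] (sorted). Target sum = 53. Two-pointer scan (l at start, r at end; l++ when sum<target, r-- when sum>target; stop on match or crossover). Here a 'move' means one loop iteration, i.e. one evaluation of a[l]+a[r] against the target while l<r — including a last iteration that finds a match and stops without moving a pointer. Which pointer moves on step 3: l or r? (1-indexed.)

l

l=1 r=6: -7+39=32 <53, l++
l=2 r=6: -6+39=33 <53, l++
l=3 r=6: 4+39=43 <53, l++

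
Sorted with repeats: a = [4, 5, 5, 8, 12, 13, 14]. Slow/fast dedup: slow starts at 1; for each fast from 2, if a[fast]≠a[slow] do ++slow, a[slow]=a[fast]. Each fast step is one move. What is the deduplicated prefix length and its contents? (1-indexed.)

slow=1 fast=2: a[fast]=5≠a[slow]=4 write a[2]=5, slow++,fast++
slow=2 fast=3: a[fast]=5=a[slow] dup, fast++
slow=2 fast=4: a[fast]=8≠a[slow]=5 write a[3]=8, slow++,fast++
slow=3 fast=5: a[fast]=12≠a[slow]=8 write a[4]=12, slow++,fast++
slow=4 fast=6: a[fast]=13≠a[slow]=12 write a[5]=13, slow++,fast++
slow=5 fast=7: a[fast]=14≠a[slow]=13 write a[6]=14, slow++,fast++

length 6; prefix = [4, 5, 8, 12, 13, 14]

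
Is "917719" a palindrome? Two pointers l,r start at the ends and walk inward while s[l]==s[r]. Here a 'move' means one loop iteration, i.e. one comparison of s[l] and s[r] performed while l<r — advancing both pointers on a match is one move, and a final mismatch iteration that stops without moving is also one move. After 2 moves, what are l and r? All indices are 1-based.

l=3, r=4

l=1 r=6: '9'=='9', l++,r--
l=2 r=5: '1'=='1', l++,r--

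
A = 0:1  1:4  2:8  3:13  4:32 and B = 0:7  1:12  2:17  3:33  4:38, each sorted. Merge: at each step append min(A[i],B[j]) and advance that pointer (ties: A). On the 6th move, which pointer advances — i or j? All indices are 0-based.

[i=0,j=0] A[i]=1<=B[j]=7 take 1 → i++
[i=1,j=0] A[i]=4<=B[j]=7 take 4 → i++
[i=2,j=0] A[i]=8>B[j]=7 take 7 → j++
[i=2,j=1] A[i]=8<=B[j]=12 take 8 → i++
[i=3,j=1] A[i]=13>B[j]=12 take 12 → j++
[i=3,j=2] A[i]=13<=B[j]=17 take 13 → i++

i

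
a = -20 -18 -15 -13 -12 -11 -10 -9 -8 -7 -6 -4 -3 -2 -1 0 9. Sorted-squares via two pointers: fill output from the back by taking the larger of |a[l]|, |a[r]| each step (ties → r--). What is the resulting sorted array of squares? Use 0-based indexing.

[0, 1, 4, 9, 16, 36, 49, 64, 81, 81, 100, 121, 144, 169, 225, 324, 400]

l=0 r=16: |-20|>|9| out[16]=400, l++
l=1 r=16: |-18|>|9| out[15]=324, l++
l=2 r=16: |-15|>|9| out[14]=225, l++
l=3 r=16: |-13|>|9| out[13]=169, l++
l=4 r=16: |-12|>|9| out[12]=144, l++
l=5 r=16: |-11|>|9| out[11]=121, l++
l=6 r=16: |-10|>|9| out[10]=100, l++
l=7 r=16: |-9|<=|9| out[9]=81, r--
l=7 r=15: |-9|>|0| out[8]=81, l++
l=8 r=15: |-8|>|0| out[7]=64, l++
l=9 r=15: |-7|>|0| out[6]=49, l++
l=10 r=15: |-6|>|0| out[5]=36, l++
l=11 r=15: |-4|>|0| out[4]=16, l++
l=12 r=15: |-3|>|0| out[3]=9, l++
l=13 r=15: |-2|>|0| out[2]=4, l++
l=14 r=15: |-1|>|0| out[1]=1, l++
l=15 r=15: |0|<=|0| out[0]=0, r--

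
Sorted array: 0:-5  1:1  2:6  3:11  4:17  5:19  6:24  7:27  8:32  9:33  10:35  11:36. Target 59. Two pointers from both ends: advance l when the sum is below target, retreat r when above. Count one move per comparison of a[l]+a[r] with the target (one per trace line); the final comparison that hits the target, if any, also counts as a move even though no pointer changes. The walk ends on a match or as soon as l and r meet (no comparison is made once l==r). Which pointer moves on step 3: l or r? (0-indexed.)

[0,11] -5+36=31 <59 → l++
[1,11] 1+36=37 <59 → l++
[2,11] 6+36=42 <59 → l++

l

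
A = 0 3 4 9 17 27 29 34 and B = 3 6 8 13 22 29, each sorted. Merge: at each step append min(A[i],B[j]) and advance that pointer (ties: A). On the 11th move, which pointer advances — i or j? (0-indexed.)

[i=0,j=0] A[i]=0<=B[j]=3 take 0 → i++
[i=1,j=0] A[i]=3<=B[j]=3 take 3 → i++
[i=2,j=0] A[i]=4>B[j]=3 take 3 → j++
[i=2,j=1] A[i]=4<=B[j]=6 take 4 → i++
[i=3,j=1] A[i]=9>B[j]=6 take 6 → j++
[i=3,j=2] A[i]=9>B[j]=8 take 8 → j++
[i=3,j=3] A[i]=9<=B[j]=13 take 9 → i++
[i=4,j=3] A[i]=17>B[j]=13 take 13 → j++
[i=4,j=4] A[i]=17<=B[j]=22 take 17 → i++
[i=5,j=4] A[i]=27>B[j]=22 take 22 → j++
[i=5,j=5] A[i]=27<=B[j]=29 take 27 → i++

i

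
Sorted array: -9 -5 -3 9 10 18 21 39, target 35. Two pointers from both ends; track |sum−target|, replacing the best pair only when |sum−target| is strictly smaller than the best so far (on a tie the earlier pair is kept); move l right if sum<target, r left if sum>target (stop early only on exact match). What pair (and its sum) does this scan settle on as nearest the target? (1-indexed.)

l=1 r=8: -9+39=30 d=5 *, l++
l=2 r=8: -5+39=34 d=1 *, l++
l=3 r=8: -3+39=36 d=1, r--
l=3 r=7: -3+21=18 d=17, l++
l=4 r=7: 9+21=30 d=5, l++
l=5 r=7: 10+21=31 d=4, l++
l=6 r=7: 18+21=39 d=4, r--

pair (-5, 39) with sum 34 (|Δ|=1)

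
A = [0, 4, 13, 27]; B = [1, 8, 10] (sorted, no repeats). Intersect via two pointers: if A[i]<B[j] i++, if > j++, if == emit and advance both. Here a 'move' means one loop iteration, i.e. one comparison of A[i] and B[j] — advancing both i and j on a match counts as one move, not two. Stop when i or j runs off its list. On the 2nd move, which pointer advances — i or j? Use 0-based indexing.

j

i=0 j=0: 0<1, i++
i=1 j=0: 4>1, j++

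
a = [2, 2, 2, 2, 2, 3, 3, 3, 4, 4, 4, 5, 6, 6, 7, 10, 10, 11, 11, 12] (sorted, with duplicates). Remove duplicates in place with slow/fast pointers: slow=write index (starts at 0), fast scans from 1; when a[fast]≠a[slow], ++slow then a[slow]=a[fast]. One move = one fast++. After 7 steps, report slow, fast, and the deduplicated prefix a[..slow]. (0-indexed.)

slow=0 fast=1: a[fast]=2=a[slow] dup, fast++
slow=0 fast=2: a[fast]=2=a[slow] dup, fast++
slow=0 fast=3: a[fast]=2=a[slow] dup, fast++
slow=0 fast=4: a[fast]=2=a[slow] dup, fast++
slow=0 fast=5: a[fast]=3≠a[slow]=2 write a[1]=3, slow++,fast++
slow=1 fast=6: a[fast]=3=a[slow] dup, fast++
slow=1 fast=7: a[fast]=3=a[slow] dup, fast++

slow=1, fast=8, prefix=[2, 3]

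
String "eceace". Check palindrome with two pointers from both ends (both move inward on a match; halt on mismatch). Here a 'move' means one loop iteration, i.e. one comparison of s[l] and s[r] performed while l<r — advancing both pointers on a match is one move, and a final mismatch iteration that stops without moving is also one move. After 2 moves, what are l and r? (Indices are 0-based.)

l=0 r=5: 'e'=='e', l++,r--
l=1 r=4: 'c'=='c', l++,r--

l=2, r=3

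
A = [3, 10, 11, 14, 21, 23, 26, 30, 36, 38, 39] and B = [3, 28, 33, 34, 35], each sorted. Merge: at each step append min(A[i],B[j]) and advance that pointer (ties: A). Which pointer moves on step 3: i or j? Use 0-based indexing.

i=0 j=0: A[i]=3<=B[j]=3 take 3, i++
i=1 j=0: A[i]=10>B[j]=3 take 3, j++
i=1 j=1: A[i]=10<=B[j]=28 take 10, i++

i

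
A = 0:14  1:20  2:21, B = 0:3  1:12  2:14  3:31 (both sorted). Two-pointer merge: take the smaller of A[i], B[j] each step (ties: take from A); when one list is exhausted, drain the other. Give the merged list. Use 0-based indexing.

[3, 12, 14, 14, 20, 21, 31]

[i=0,j=0] A[i]=14>B[j]=3 take 3 → j++
[i=0,j=1] A[i]=14>B[j]=12 take 12 → j++
[i=0,j=2] A[i]=14<=B[j]=14 take 14 → i++
[i=1,j=2] A[i]=20>B[j]=14 take 14 → j++
[i=1,j=3] A[i]=20<=B[j]=31 take 20 → i++
[i=2,j=3] A[i]=21<=B[j]=31 take 21 → i++
[i=3,j=3] A done, take B[j]=31 → j++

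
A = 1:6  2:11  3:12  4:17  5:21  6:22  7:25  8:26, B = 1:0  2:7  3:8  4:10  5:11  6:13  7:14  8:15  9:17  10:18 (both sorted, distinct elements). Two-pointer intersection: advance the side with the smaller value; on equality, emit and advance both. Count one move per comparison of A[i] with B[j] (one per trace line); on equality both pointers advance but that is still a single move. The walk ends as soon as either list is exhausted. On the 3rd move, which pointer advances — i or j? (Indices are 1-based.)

j

[i=1,j=1] 6>0 → j++
[i=1,j=2] 6<7 → i++
[i=2,j=2] 11>7 → j++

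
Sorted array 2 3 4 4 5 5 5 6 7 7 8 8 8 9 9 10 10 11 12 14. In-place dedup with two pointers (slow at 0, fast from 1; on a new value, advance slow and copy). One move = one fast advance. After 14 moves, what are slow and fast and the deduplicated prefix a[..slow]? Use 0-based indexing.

slow=7, fast=15, prefix=[2, 3, 4, 5, 6, 7, 8, 9]

(s=0,f=1) a[fast]=3≠a[slow]=2 write a[1]=3 → slow++,fast++
(s=1,f=2) a[fast]=4≠a[slow]=3 write a[2]=4 → slow++,fast++
(s=2,f=3) a[fast]=4=a[slow] dup → fast++
(s=2,f=4) a[fast]=5≠a[slow]=4 write a[3]=5 → slow++,fast++
(s=3,f=5) a[fast]=5=a[slow] dup → fast++
(s=3,f=6) a[fast]=5=a[slow] dup → fast++
(s=3,f=7) a[fast]=6≠a[slow]=5 write a[4]=6 → slow++,fast++
(s=4,f=8) a[fast]=7≠a[slow]=6 write a[5]=7 → slow++,fast++
(s=5,f=9) a[fast]=7=a[slow] dup → fast++
(s=5,f=10) a[fast]=8≠a[slow]=7 write a[6]=8 → slow++,fast++
(s=6,f=11) a[fast]=8=a[slow] dup → fast++
(s=6,f=12) a[fast]=8=a[slow] dup → fast++
(s=6,f=13) a[fast]=9≠a[slow]=8 write a[7]=9 → slow++,fast++
(s=7,f=14) a[fast]=9=a[slow] dup → fast++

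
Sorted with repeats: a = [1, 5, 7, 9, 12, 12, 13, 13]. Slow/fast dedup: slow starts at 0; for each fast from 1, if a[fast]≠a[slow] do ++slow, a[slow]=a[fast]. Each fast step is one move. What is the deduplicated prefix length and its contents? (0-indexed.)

length 6; prefix = [1, 5, 7, 9, 12, 13]

(s=0,f=1) a[fast]=5≠a[slow]=1 write a[1]=5 → slow++,fast++
(s=1,f=2) a[fast]=7≠a[slow]=5 write a[2]=7 → slow++,fast++
(s=2,f=3) a[fast]=9≠a[slow]=7 write a[3]=9 → slow++,fast++
(s=3,f=4) a[fast]=12≠a[slow]=9 write a[4]=12 → slow++,fast++
(s=4,f=5) a[fast]=12=a[slow] dup → fast++
(s=4,f=6) a[fast]=13≠a[slow]=12 write a[5]=13 → slow++,fast++
(s=5,f=7) a[fast]=13=a[slow] dup → fast++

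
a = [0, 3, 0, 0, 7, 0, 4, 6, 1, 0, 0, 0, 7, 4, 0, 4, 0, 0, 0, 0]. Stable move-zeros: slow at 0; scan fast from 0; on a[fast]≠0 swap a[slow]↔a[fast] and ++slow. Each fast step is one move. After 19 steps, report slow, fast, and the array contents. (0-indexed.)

slow=8, fast=19, a=[3, 7, 4, 6, 1, 7, 4, 4, 0, 0, 0, 0, 0, 0, 0, 0, 0, 0, 0, 0]

(s=0,f=0) a[fast]=0 → fast++
(s=0,f=1) a[fast]=3≠0 swap→a[0]=3 → slow++,fast++
(s=1,f=2) a[fast]=0 → fast++
(s=1,f=3) a[fast]=0 → fast++
(s=1,f=4) a[fast]=7≠0 swap→a[1]=7 → slow++,fast++
(s=2,f=5) a[fast]=0 → fast++
(s=2,f=6) a[fast]=4≠0 swap→a[2]=4 → slow++,fast++
(s=3,f=7) a[fast]=6≠0 swap→a[3]=6 → slow++,fast++
(s=4,f=8) a[fast]=1≠0 swap→a[4]=1 → slow++,fast++
(s=5,f=9) a[fast]=0 → fast++
(s=5,f=10) a[fast]=0 → fast++
(s=5,f=11) a[fast]=0 → fast++
(s=5,f=12) a[fast]=7≠0 swap→a[5]=7 → slow++,fast++
(s=6,f=13) a[fast]=4≠0 swap→a[6]=4 → slow++,fast++
(s=7,f=14) a[fast]=0 → fast++
(s=7,f=15) a[fast]=4≠0 swap→a[7]=4 → slow++,fast++
(s=8,f=16) a[fast]=0 → fast++
(s=8,f=17) a[fast]=0 → fast++
(s=8,f=18) a[fast]=0 → fast++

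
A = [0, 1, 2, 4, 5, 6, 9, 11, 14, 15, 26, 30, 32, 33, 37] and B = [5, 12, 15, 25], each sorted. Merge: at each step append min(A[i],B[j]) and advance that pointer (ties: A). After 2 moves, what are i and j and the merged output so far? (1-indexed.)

i=3, j=1, merged so far=[0, 1]

[i=1,j=1] A[i]=0<=B[j]=5 take 0 → i++
[i=2,j=1] A[i]=1<=B[j]=5 take 1 → i++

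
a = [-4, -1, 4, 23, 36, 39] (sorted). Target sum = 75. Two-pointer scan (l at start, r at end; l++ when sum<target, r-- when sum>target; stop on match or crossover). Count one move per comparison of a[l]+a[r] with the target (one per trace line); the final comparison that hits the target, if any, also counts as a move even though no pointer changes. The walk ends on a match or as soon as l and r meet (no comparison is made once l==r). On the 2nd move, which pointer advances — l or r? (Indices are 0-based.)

[0,5] -4+39=35 <75 → l++
[1,5] -1+39=38 <75 → l++

l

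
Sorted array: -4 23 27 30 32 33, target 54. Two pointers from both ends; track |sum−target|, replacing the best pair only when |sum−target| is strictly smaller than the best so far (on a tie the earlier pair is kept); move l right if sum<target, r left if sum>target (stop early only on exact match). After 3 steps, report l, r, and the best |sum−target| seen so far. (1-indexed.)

l=2, r=4, best |Δ|=1

[1,6] -4+33=29 d=25 * → l++
[2,6] 23+33=56 d=2 * → r--
[2,5] 23+32=55 d=1 * → r--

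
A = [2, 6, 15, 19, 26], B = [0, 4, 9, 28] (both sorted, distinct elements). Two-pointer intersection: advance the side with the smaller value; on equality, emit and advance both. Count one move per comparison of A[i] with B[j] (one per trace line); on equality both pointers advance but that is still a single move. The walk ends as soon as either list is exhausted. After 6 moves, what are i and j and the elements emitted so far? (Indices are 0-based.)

i=0 j=0: 2>0, j++
i=0 j=1: 2<4, i++
i=1 j=1: 6>4, j++
i=1 j=2: 6<9, i++
i=2 j=2: 15>9, j++
i=2 j=3: 15<28, i++

i=3, j=3, emitted=[]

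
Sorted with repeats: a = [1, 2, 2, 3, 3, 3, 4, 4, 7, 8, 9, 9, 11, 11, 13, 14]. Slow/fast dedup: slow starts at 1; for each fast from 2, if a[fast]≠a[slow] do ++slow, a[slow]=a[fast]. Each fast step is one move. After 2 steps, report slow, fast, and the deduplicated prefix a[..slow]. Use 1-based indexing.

(s=1,f=2) a[fast]=2≠a[slow]=1 write a[2]=2 → slow++,fast++
(s=2,f=3) a[fast]=2=a[slow] dup → fast++

slow=2, fast=4, prefix=[1, 2]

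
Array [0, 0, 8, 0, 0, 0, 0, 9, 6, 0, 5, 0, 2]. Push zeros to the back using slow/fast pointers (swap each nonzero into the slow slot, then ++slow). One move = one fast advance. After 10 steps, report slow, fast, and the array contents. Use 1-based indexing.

slow=4, fast=11, a=[8, 9, 6, 0, 0, 0, 0, 0, 0, 0, 5, 0, 2]

slow=1 fast=1: a[fast]=0, fast++
slow=1 fast=2: a[fast]=0, fast++
slow=1 fast=3: a[fast]=8≠0 swap→a[1]=8, slow++,fast++
slow=2 fast=4: a[fast]=0, fast++
slow=2 fast=5: a[fast]=0, fast++
slow=2 fast=6: a[fast]=0, fast++
slow=2 fast=7: a[fast]=0, fast++
slow=2 fast=8: a[fast]=9≠0 swap→a[2]=9, slow++,fast++
slow=3 fast=9: a[fast]=6≠0 swap→a[3]=6, slow++,fast++
slow=4 fast=10: a[fast]=0, fast++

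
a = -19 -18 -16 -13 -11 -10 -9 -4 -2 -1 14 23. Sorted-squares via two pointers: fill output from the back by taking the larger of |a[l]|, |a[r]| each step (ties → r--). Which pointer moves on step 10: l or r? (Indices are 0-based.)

l

l=0 r=11: |-19|<=|23| out[11]=529, r--
l=0 r=10: |-19|>|14| out[10]=361, l++
l=1 r=10: |-18|>|14| out[9]=324, l++
l=2 r=10: |-16|>|14| out[8]=256, l++
l=3 r=10: |-13|<=|14| out[7]=196, r--
l=3 r=9: |-13|>|-1| out[6]=169, l++
l=4 r=9: |-11|>|-1| out[5]=121, l++
l=5 r=9: |-10|>|-1| out[4]=100, l++
l=6 r=9: |-9|>|-1| out[3]=81, l++
l=7 r=9: |-4|>|-1| out[2]=16, l++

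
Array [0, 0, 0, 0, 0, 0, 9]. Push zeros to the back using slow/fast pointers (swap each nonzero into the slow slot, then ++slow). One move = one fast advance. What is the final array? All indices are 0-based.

(s=0,f=0) a[fast]=0 → fast++
(s=0,f=1) a[fast]=0 → fast++
(s=0,f=2) a[fast]=0 → fast++
(s=0,f=3) a[fast]=0 → fast++
(s=0,f=4) a[fast]=0 → fast++
(s=0,f=5) a[fast]=0 → fast++
(s=0,f=6) a[fast]=9≠0 swap→a[0]=9 → slow++,fast++

[9, 0, 0, 0, 0, 0, 0]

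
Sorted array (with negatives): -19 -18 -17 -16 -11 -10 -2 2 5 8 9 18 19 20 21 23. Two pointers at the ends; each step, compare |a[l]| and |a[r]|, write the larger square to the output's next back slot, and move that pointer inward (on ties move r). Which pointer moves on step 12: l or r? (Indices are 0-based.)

[0,15] |-19|<=|23| out[15]=529 → r--
[0,14] |-19|<=|21| out[14]=441 → r--
[0,13] |-19|<=|20| out[13]=400 → r--
[0,12] |-19|<=|19| out[12]=361 → r--
[0,11] |-19|>|18| out[11]=361 → l++
[1,11] |-18|<=|18| out[10]=324 → r--
[1,10] |-18|>|9| out[9]=324 → l++
[2,10] |-17|>|9| out[8]=289 → l++
[3,10] |-16|>|9| out[7]=256 → l++
[4,10] |-11|>|9| out[6]=121 → l++
[5,10] |-10|>|9| out[5]=100 → l++
[6,10] |-2|<=|9| out[4]=81 → r--

r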